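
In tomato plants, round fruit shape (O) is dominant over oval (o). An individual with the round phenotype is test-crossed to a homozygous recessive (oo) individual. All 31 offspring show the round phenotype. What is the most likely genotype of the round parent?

Test cross: ? × oo
All offspring are round.
If the unknown parent were heterozygous (Oo), about half of 31 offspring would be oval; none are. The unknown parent is most likely homozygous dominant (OO).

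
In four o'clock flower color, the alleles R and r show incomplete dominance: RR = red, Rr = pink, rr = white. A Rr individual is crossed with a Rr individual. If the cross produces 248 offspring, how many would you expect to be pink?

Punnett square for Rr × Rr:
Offspring genotypes: 1 RR, 2 Rr, 1 rr
Phenotype counts: 1 red, 2 pink, 1 white
pink: 2 out of 4 → fraction 1/2
Expected count = 1/2 × 248 = 124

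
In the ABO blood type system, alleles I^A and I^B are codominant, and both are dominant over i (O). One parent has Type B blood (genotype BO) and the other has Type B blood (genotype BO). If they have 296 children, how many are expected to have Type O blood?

Cross: BO × BO
Possible offspring genotypes: 1 BB, 2 BO, 1 OO
Blood type counts: 3 Type B, 1 Type O
Probability of Type O: 1/4
Expected count = 1/4 × 296 = 74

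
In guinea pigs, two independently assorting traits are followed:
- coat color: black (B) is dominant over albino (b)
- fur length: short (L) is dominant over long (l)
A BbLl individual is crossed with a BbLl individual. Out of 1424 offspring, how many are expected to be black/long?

Dihybrid cross BbLl × BbLl — consider each gene separately:
coat color: Bb × Bb → 1 BB, 2 Bb, 1 bb → 3 B_ : 1 bb (out of 4)
fur length: Ll × Ll → 1 LL, 2 Ll, 1 ll → 3 L_ : 1 ll (out of 4)
Combine (counts out of 4 × 4 = 16): black/short (B_L_) = 3×3 = 9; black/long (B_ll) = 3×1 = 3; albino/short (bbL_) = 1×3 = 3; albino/long (bbll) = 1×1 = 1
Phenotype counts (out of 16): 9 black/short, 3 black/long, 3 albino/short, 1 albino/long
black/long: 3 out of 16 → fraction 3/16
Expected count = 3/16 × 1424 = 267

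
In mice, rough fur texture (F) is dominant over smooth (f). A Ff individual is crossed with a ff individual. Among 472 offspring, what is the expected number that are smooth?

Punnett square for Ff × ff:
Offspring genotypes: 2 Ff, 2 ff
rough: 2, smooth: 2
smooth: 2 out of 4 → fraction 1/2
Expected count = 1/2 × 472 = 236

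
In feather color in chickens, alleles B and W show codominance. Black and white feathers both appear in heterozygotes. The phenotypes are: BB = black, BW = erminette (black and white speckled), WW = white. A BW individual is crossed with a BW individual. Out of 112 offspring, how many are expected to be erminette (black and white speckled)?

Punnett square for BW × BW:
Offspring genotypes: 1 BB, 2 BW, 1 WW
Phenotype counts: 1 black, 2 erminette (black and white speckled), 1 white
erminette (black and white speckled): 2 out of 4 → fraction 1/2
Expected count = 1/2 × 112 = 56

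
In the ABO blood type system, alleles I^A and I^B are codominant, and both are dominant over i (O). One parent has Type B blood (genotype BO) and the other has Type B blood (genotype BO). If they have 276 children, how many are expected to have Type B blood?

Cross: BO × BO
Possible offspring genotypes: 1 BB, 2 BO, 1 OO
Blood type counts: 3 Type B, 1 Type O
Probability of Type B: 3/4
Expected count = 3/4 × 276 = 207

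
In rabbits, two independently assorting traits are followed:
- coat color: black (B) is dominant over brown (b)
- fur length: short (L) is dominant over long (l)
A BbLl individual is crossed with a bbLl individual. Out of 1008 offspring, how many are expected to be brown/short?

Dihybrid cross BbLl × bbLl — consider each gene separately:
coat color: Bb × bb → 2 Bb, 2 bb → 2 B_ : 2 bb (out of 4)
fur length: Ll × Ll → 1 LL, 2 Ll, 1 ll → 3 L_ : 1 ll (out of 4)
Combine (counts out of 4 × 4 = 16): black/short (B_L_) = 2×3 = 6; black/long (B_ll) = 2×1 = 2; brown/short (bbL_) = 2×3 = 6; brown/long (bbll) = 2×1 = 2
Phenotype counts (out of 16): 6 black/short, 2 black/long, 6 brown/short, 2 brown/long
brown/short: 6 out of 16 → fraction 3/8
Expected count = 3/8 × 1008 = 378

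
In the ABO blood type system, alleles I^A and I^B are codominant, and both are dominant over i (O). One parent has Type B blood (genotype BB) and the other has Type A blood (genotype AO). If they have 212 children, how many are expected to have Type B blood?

Cross: BB × AO
Possible offspring genotypes: 2 AB, 2 BO
Blood type counts: 2 Type AB, 2 Type B
Probability of Type B: 2/4 = 1/2
Expected count = 1/2 × 212 = 106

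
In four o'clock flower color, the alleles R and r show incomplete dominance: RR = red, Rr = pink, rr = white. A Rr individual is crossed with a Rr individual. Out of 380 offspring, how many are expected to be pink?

Punnett square for Rr × Rr:
Offspring genotypes: 1 RR, 2 Rr, 1 rr
Phenotype counts: 1 red, 2 pink, 1 white
pink: 2 out of 4 → fraction 1/2
Expected count = 1/2 × 380 = 190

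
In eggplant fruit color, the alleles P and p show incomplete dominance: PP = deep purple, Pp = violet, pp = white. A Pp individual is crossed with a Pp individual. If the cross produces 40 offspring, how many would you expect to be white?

Punnett square for Pp × Pp:
Offspring genotypes: 1 PP, 2 Pp, 1 pp
Phenotype counts: 1 deep purple, 2 violet, 1 white
white: 1 out of 4 → fraction 1/4
Expected count = 1/4 × 40 = 10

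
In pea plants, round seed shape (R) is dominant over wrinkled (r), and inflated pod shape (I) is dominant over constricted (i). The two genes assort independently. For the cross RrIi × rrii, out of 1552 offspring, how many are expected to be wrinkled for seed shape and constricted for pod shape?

Dihybrid cross RrIi × rrii — consider each gene separately:
seed shape: Rr × rr → 2 Rr, 2 rr → 2 R_ : 2 rr (out of 4)
pod shape: Ii × ii → 2 Ii, 2 ii → 2 I_ : 2 ii (out of 4)
Looking for: wrinkled (rr) and constricted (ii)
P(wrinkled) = 2/4, P(constricted) = 2/4
P(both) = 2/4 × 2/4 = 4/16 = 1/4
Expected count = 1/4 × 1552 = 388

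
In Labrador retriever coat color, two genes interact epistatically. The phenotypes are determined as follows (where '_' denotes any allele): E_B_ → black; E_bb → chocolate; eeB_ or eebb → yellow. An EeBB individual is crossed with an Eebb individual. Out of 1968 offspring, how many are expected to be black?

Cross: EeBB × Eebb — consider each gene separately:
E gene: Ee × Ee → 1 EE, 2 Ee, 1 ee → 3 E_ : 1 ee (out of 4)
B gene: BB × bb → 4 Bb → 4 B_ (out of 4)
Genotype classes (out of 4 × 4 = 16): E_B_ = 3×4 = 12; eeB_ = 1×4 = 4
Apply the phenotype rules: E_B_ (12) → black; eeB_ (4) → yellow
Phenotype counts (out of 16): 12 black, 4 yellow
black: 12 out of 16 → fraction 3/4
Expected count = 3/4 × 1968 = 1476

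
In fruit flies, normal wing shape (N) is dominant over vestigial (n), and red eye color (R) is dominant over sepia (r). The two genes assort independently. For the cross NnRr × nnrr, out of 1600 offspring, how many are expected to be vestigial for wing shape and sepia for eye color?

Dihybrid cross NnRr × nnrr — consider each gene separately:
wing shape: Nn × nn → 2 Nn, 2 nn → 2 N_ : 2 nn (out of 4)
eye color: Rr × rr → 2 Rr, 2 rr → 2 R_ : 2 rr (out of 4)
Looking for: vestigial (nn) and sepia (rr)
P(vestigial) = 2/4, P(sepia) = 2/4
P(both) = 2/4 × 2/4 = 4/16 = 1/4
Expected count = 1/4 × 1600 = 400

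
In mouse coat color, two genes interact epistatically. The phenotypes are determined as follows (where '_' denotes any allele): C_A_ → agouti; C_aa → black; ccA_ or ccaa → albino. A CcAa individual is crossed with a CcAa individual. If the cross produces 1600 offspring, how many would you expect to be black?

Cross: CcAa × CcAa — consider each gene separately:
C gene: Cc × Cc → 1 CC, 2 Cc, 1 cc → 3 C_ : 1 cc (out of 4)
A gene: Aa × Aa → 1 AA, 2 Aa, 1 aa → 3 A_ : 1 aa (out of 4)
Genotype classes (out of 4 × 4 = 16): C_A_ = 3×3 = 9; C_aa = 3×1 = 3; ccA_ = 1×3 = 3; ccaa = 1×1 = 1
Apply the phenotype rules: C_A_ (9) → agouti; C_aa (3) → black; ccA_ (3) + ccaa (1) → albino
Phenotype counts (out of 16): 9 agouti, 3 black, 4 albino
black: 3 out of 16 → fraction 3/16
Expected count = 3/16 × 1600 = 300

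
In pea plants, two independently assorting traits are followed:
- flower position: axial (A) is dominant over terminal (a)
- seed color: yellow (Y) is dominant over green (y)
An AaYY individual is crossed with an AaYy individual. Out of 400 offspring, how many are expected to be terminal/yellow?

Dihybrid cross AaYY × AaYy — consider each gene separately:
flower position: Aa × Aa → 1 AA, 2 Aa, 1 aa → 3 A_ : 1 aa (out of 4)
seed color: YY × Yy → 2 YY, 2 Yy → 4 Y_ (out of 4)
Combine (counts out of 4 × 4 = 16): axial/yellow (A_Y_) = 3×4 = 12; terminal/yellow (aaY_) = 1×4 = 4
Phenotype counts (out of 16): 12 axial/yellow, 4 terminal/yellow
terminal/yellow: 4 out of 16 → fraction 1/4
Expected count = 1/4 × 400 = 100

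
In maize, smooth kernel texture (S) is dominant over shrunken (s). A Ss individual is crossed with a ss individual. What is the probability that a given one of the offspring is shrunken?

Punnett square for Ss × ss:
Offspring genotypes: 2 Ss, 2 ss
smooth: 2, shrunken: 2
shrunken: 2 out of 4
Probability: 2/4 = 1/2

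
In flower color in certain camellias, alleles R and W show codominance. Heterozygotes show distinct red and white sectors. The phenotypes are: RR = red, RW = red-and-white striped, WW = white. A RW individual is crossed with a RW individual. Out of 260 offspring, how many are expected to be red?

Punnett square for RW × RW:
Offspring genotypes: 1 RR, 2 RW, 1 WW
Phenotype counts: 1 red, 2 red-and-white striped, 1 white
red: 1 out of 4 → fraction 1/4
Expected count = 1/4 × 260 = 65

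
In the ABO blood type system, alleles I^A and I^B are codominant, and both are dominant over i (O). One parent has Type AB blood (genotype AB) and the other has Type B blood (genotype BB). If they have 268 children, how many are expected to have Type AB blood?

Cross: AB × BB
Possible offspring genotypes: 2 AB, 2 BB
Blood type counts: 2 Type AB, 2 Type B
Probability of Type AB: 2/4 = 1/2
Expected count = 1/2 × 268 = 134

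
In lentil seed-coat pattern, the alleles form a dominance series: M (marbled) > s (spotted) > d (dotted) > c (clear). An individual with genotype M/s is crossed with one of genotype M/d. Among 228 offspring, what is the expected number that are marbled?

Cross: M/s × M/d
Allele dominance: M > s > d > c
Offspring genotypes: 1 M/M, 1 M/d, 1 M/s, 1 s/d
Phenotype counts: 3 marbled, 1 spotted
marbled: 3 out of 4 → fraction 3/4
Expected count = 3/4 × 228 = 171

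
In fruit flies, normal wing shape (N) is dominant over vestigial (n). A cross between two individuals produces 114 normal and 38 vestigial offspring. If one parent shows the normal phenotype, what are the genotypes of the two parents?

Observed offspring: 114 normal, 38 vestigial
The observed ratio simplifies to 3:1. Vestigial (nn) offspring appear, so each parent must contribute one n allele. The parent stated to show normal carries N, so it is Nn. The other parent is then either Nn or nn: Nn × nn would give a 1:1 split, whereas Nn × Nn gives 3:1 — matching the data. So both parents are heterozygous (Nn × Nn).
Parent genotypes: Nn × Nn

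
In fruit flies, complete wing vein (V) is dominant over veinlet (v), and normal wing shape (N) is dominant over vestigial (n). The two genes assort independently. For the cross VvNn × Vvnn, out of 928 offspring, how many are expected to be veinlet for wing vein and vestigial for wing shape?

Dihybrid cross VvNn × Vvnn — consider each gene separately:
wing vein: Vv × Vv → 1 VV, 2 Vv, 1 vv → 3 V_ : 1 vv (out of 4)
wing shape: Nn × nn → 2 Nn, 2 nn → 2 N_ : 2 nn (out of 4)
Looking for: veinlet (vv) and vestigial (nn)
P(veinlet) = 1/4, P(vestigial) = 2/4
P(both) = 1/4 × 2/4 = 2/16 = 1/8
Expected count = 1/8 × 928 = 116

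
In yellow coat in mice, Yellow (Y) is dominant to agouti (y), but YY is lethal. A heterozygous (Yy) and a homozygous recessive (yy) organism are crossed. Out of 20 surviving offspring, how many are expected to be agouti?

Cross: Yy × yy
Punnett square offspring (before lethality): 2 Yy, 2 yy
No YY offspring are produced in this cross.
agouti: 2 out of 4 → fraction 1/2
Expected count = 1/2 × 20 = 10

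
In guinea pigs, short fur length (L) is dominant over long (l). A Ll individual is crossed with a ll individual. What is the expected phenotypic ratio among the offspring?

Punnett square for Ll × ll:
Offspring genotypes: 2 Ll, 2 ll
short: 2, long: 2
Ratio: 1:1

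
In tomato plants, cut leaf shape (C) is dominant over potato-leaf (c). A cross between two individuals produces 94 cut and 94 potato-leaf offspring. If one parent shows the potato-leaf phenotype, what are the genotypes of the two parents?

Observed offspring: 94 cut, 94 potato-leaf
The observed ratio simplifies to 1:1. One parent shows potato-leaf, so its genotype must be cc. A 1:1 offspring split requires the other parent to be heterozygous (Cc).
Parent genotypes: cc × Cc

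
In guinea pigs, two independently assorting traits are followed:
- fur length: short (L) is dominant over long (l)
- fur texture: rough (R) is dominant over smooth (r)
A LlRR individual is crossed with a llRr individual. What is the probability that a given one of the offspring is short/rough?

Dihybrid cross LlRR × llRr — consider each gene separately:
fur length: Ll × ll → 2 Ll, 2 ll → 2 L_ : 2 ll (out of 4)
fur texture: RR × Rr → 2 RR, 2 Rr → 4 R_ (out of 4)
Combine (counts out of 4 × 4 = 16): short/rough (L_R_) = 2×4 = 8; long/rough (llR_) = 2×4 = 8
Phenotype counts (out of 16): 8 short/rough, 8 long/rough
short/rough: 8 out of 16
Probability: 8/16 = 1/2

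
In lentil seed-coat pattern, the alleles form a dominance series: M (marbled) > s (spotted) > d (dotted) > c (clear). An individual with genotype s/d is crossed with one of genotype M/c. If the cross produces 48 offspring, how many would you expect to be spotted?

Cross: s/d × M/c
Allele dominance: M > s > d > c
Offspring genotypes: 1 M/s, 1 s/c, 1 M/d, 1 d/c
Phenotype counts: 2 marbled, 1 spotted, 1 dotted
spotted: 1 out of 4 → fraction 1/4
Expected count = 1/4 × 48 = 12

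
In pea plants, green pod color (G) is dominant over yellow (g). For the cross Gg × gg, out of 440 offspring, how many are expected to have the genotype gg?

Punnett square for Gg × gg:
Offspring genotypes: 2 Gg, 2 gg
Total offspring: 4
Count with target: 2
Probability: 2/4 = 1/2
Expected count = 1/2 × 440 = 220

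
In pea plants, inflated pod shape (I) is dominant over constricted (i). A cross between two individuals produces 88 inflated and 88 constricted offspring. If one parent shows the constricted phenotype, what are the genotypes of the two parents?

Observed offspring: 88 inflated, 88 constricted
The observed ratio simplifies to 1:1. One parent shows constricted, so its genotype must be ii. A 1:1 offspring split requires the other parent to be heterozygous (Ii).
Parent genotypes: ii × Ii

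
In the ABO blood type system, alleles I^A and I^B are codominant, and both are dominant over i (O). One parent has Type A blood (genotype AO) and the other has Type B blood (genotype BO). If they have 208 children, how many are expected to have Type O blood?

Cross: AO × BO
Possible offspring genotypes: 1 AB, 1 AO, 1 BO, 1 OO
Blood type counts: 1 Type AB, 1 Type A, 1 Type B, 1 Type O
Probability of Type O: 1/4
Expected count = 1/4 × 208 = 52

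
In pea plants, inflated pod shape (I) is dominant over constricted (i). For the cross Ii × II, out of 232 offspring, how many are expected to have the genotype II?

Punnett square for Ii × II:
Offspring genotypes: 2 II, 2 Ii
Total offspring: 4
Count with target: 2
Probability: 2/4 = 1/2
Expected count = 1/2 × 232 = 116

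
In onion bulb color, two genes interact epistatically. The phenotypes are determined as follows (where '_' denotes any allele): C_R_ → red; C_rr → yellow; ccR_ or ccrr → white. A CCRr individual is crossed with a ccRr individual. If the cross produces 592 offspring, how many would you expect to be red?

Cross: CCRr × ccRr — consider each gene separately:
C gene: CC × cc → 4 Cc → 4 C_ (out of 4)
R gene: Rr × Rr → 1 RR, 2 Rr, 1 rr → 3 R_ : 1 rr (out of 4)
Genotype classes (out of 4 × 4 = 16): C_R_ = 4×3 = 12; C_rr = 4×1 = 4
Apply the phenotype rules: C_R_ (12) → red; C_rr (4) → yellow
Phenotype counts (out of 16): 12 red, 4 yellow
red: 12 out of 16 → fraction 3/4
Expected count = 3/4 × 592 = 444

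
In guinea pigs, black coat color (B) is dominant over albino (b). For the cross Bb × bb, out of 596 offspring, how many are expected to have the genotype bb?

Punnett square for Bb × bb:
Offspring genotypes: 2 Bb, 2 bb
Total offspring: 4
Count with target: 2
Probability: 2/4 = 1/2
Expected count = 1/2 × 596 = 298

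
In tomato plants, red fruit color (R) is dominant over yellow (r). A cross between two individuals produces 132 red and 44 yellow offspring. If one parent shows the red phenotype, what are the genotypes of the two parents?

Observed offspring: 132 red, 44 yellow
The observed ratio simplifies to 3:1. Yellow (rr) offspring appear, so each parent must contribute one r allele. The parent stated to show red carries R, so it is Rr. The other parent is then either Rr or rr: Rr × rr would give a 1:1 split, whereas Rr × Rr gives 3:1 — matching the data. So both parents are heterozygous (Rr × Rr).
Parent genotypes: Rr × Rr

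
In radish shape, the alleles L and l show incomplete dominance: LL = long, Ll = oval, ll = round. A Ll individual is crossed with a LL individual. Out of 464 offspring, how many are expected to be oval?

Punnett square for Ll × LL:
Offspring genotypes: 2 LL, 2 Ll
Phenotype counts: 2 long, 2 oval
oval: 2 out of 4 → fraction 1/2
Expected count = 1/2 × 464 = 232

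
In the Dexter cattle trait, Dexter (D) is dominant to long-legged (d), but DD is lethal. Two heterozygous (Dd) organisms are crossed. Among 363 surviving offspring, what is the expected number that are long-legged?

Cross: Dd × Dd
Punnett square offspring (before lethality): 1 DD, 2 Dd, 1 dd
The DD genotype is lethal (embryos die); surviving offspring: 2 Dd, 1 dd
long-legged: 1 out of 3 → fraction 1/3
Expected count = 1/3 × 363 = 121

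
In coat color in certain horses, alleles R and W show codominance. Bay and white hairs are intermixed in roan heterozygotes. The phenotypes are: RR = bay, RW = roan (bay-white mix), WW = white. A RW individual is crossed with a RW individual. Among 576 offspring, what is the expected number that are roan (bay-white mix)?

Punnett square for RW × RW:
Offspring genotypes: 1 RR, 2 RW, 1 WW
Phenotype counts: 1 bay, 2 roan (bay-white mix), 1 white
roan (bay-white mix): 2 out of 4 → fraction 1/2
Expected count = 1/2 × 576 = 288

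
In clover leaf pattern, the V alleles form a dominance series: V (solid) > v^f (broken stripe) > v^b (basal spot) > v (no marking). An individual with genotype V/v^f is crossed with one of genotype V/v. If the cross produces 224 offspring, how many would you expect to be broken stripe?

Cross: V/v^f × V/v
Allele dominance: V > v^f > v^b > v
Offspring genotypes: 1 V/V, 1 V/v, 1 V/v^f, 1 v^f/v
Phenotype counts: 3 solid, 1 broken stripe
broken stripe: 1 out of 4 → fraction 1/4
Expected count = 1/4 × 224 = 56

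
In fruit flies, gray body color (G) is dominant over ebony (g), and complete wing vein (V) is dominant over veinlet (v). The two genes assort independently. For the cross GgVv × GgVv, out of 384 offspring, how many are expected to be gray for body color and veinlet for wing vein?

Dihybrid cross GgVv × GgVv — consider each gene separately:
body color: Gg × Gg → 1 GG, 2 Gg, 1 gg → 3 G_ : 1 gg (out of 4)
wing vein: Vv × Vv → 1 VV, 2 Vv, 1 vv → 3 V_ : 1 vv (out of 4)
Looking for: gray (G_) and veinlet (vv)
P(gray) = 3/4, P(veinlet) = 1/4
P(both) = 3/4 × 1/4 = 3/16
Expected count = 3/16 × 384 = 72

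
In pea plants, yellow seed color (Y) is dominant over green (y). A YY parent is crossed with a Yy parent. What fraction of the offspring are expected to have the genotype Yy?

Punnett square for YY × Yy:
Offspring genotypes: 2 YY, 2 Yy
Total offspring: 4
Count with target: 2
Probability: 2/4 = 1/2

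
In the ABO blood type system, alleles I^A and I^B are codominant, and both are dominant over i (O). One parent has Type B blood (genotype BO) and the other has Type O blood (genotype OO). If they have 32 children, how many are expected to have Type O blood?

Cross: BO × OO
Possible offspring genotypes: 2 BO, 2 OO
Blood type counts: 2 Type B, 2 Type O
Probability of Type O: 2/4 = 1/2
Expected count = 1/2 × 32 = 16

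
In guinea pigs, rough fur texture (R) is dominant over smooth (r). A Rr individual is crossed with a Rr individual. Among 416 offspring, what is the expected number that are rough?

Punnett square for Rr × Rr:
Offspring genotypes: 1 RR, 2 Rr, 1 rr
rough: 3, smooth: 1
rough: 3 out of 4 → fraction 3/4
Expected count = 3/4 × 416 = 312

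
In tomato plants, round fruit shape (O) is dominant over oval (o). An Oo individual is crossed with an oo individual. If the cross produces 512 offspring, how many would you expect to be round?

Punnett square for Oo × oo:
Offspring genotypes: 2 Oo, 2 oo
round: 2, oval: 2
round: 2 out of 4 → fraction 1/2
Expected count = 1/2 × 512 = 256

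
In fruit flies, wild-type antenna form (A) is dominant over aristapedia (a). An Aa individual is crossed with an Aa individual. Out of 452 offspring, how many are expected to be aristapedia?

Punnett square for Aa × Aa:
Offspring genotypes: 1 AA, 2 Aa, 1 aa
wild-type: 3, aristapedia: 1
aristapedia: 1 out of 4 → fraction 1/4
Expected count = 1/4 × 452 = 113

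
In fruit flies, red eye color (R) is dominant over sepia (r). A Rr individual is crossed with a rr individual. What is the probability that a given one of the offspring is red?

Punnett square for Rr × rr:
Offspring genotypes: 2 Rr, 2 rr
red: 2, sepia: 2
red: 2 out of 4
Probability: 2/4 = 1/2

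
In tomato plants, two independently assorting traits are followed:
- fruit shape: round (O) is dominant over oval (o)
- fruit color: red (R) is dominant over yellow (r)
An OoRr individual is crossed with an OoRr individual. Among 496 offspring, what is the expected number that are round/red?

Dihybrid cross OoRr × OoRr — consider each gene separately:
fruit shape: Oo × Oo → 1 OO, 2 Oo, 1 oo → 3 O_ : 1 oo (out of 4)
fruit color: Rr × Rr → 1 RR, 2 Rr, 1 rr → 3 R_ : 1 rr (out of 4)
Combine (counts out of 4 × 4 = 16): round/red (O_R_) = 3×3 = 9; round/yellow (O_rr) = 3×1 = 3; oval/red (ooR_) = 1×3 = 3; oval/yellow (oorr) = 1×1 = 1
Phenotype counts (out of 16): 9 round/red, 3 round/yellow, 3 oval/red, 1 oval/yellow
round/red: 9 out of 16 → fraction 9/16
Expected count = 9/16 × 496 = 279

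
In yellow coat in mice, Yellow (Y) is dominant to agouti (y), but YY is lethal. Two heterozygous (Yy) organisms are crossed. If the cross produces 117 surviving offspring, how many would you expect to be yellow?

Cross: Yy × Yy
Punnett square offspring (before lethality): 1 YY, 2 Yy, 1 yy
The YY genotype is lethal (embryos die); surviving offspring: 2 Yy, 1 yy
yellow: 2 out of 3 → fraction 2/3
Expected count = 2/3 × 117 = 78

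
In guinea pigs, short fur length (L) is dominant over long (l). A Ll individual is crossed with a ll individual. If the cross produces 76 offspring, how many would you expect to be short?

Punnett square for Ll × ll:
Offspring genotypes: 2 Ll, 2 ll
short: 2, long: 2
short: 2 out of 4 → fraction 1/2
Expected count = 1/2 × 76 = 38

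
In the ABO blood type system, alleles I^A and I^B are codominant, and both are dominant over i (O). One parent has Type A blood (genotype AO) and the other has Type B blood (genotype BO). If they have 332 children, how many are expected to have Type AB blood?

Cross: AO × BO
Possible offspring genotypes: 1 AB, 1 AO, 1 BO, 1 OO
Blood type counts: 1 Type AB, 1 Type A, 1 Type B, 1 Type O
Probability of Type AB: 1/4
Expected count = 1/4 × 332 = 83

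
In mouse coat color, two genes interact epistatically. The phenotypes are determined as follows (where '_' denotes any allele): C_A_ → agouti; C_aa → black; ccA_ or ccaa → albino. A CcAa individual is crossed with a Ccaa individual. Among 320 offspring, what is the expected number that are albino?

Cross: CcAa × Ccaa — consider each gene separately:
C gene: Cc × Cc → 1 CC, 2 Cc, 1 cc → 3 C_ : 1 cc (out of 4)
A gene: Aa × aa → 2 Aa, 2 aa → 2 A_ : 2 aa (out of 4)
Genotype classes (out of 4 × 4 = 16): C_A_ = 3×2 = 6; C_aa = 3×2 = 6; ccA_ = 1×2 = 2; ccaa = 1×2 = 2
Apply the phenotype rules: C_A_ (6) → agouti; C_aa (6) → black; ccA_ (2) + ccaa (2) → albino
Phenotype counts (out of 16): 6 agouti, 6 black, 4 albino
albino: 4 out of 16 → fraction 1/4
Expected count = 1/4 × 320 = 80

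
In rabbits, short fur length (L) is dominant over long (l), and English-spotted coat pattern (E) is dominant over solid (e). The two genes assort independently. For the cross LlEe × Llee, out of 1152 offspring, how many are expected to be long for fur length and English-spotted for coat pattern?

Dihybrid cross LlEe × Llee — consider each gene separately:
fur length: Ll × Ll → 1 LL, 2 Ll, 1 ll → 3 L_ : 1 ll (out of 4)
coat pattern: Ee × ee → 2 Ee, 2 ee → 2 E_ : 2 ee (out of 4)
Looking for: long (ll) and English-spotted (E_)
P(long) = 1/4, P(English-spotted) = 2/4
P(both) = 1/4 × 2/4 = 2/16 = 1/8
Expected count = 1/8 × 1152 = 144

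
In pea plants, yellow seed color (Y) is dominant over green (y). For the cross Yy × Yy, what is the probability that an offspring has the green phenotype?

Punnett square for Yy × Yy:
Offspring genotypes: 1 YY, 2 Yy, 1 yy
Total offspring: 4
Count with target: 1
Probability: 1/4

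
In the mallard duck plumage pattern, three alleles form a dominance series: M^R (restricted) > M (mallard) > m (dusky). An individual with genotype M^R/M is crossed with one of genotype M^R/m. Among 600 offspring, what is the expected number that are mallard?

Cross: M^R/M × M^R/m
Allele dominance: M^R > M > m
Offspring genotypes: 1 M^R/M^R, 1 M^R/m, 1 M^R/M, 1 M/m
Phenotype counts: 3 restricted, 1 mallard
mallard: 1 out of 4 → fraction 1/4
Expected count = 1/4 × 600 = 150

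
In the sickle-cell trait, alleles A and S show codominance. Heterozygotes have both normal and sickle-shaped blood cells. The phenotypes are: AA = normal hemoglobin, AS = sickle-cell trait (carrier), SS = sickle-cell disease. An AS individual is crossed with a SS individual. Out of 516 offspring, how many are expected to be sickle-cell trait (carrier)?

Punnett square for AS × SS:
Offspring genotypes: 2 AS, 2 SS
Phenotype counts: 2 sickle-cell trait (carrier), 2 sickle-cell disease
sickle-cell trait (carrier): 2 out of 4 → fraction 1/2
Expected count = 1/2 × 516 = 258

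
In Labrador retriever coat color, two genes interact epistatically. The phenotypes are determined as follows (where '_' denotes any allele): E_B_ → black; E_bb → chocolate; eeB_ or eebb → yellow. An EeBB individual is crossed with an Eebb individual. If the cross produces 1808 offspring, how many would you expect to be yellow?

Cross: EeBB × Eebb — consider each gene separately:
E gene: Ee × Ee → 1 EE, 2 Ee, 1 ee → 3 E_ : 1 ee (out of 4)
B gene: BB × bb → 4 Bb → 4 B_ (out of 4)
Genotype classes (out of 4 × 4 = 16): E_B_ = 3×4 = 12; eeB_ = 1×4 = 4
Apply the phenotype rules: E_B_ (12) → black; eeB_ (4) → yellow
Phenotype counts (out of 16): 12 black, 4 yellow
yellow: 4 out of 16 → fraction 1/4
Expected count = 1/4 × 1808 = 452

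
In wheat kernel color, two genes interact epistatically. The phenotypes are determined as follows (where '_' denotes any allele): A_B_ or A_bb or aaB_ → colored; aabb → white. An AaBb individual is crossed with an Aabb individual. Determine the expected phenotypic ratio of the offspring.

Cross: AaBb × Aabb — consider each gene separately:
A gene: Aa × Aa → 1 AA, 2 Aa, 1 aa → 3 A_ : 1 aa (out of 4)
B gene: Bb × bb → 2 Bb, 2 bb → 2 B_ : 2 bb (out of 4)
Genotype classes (out of 4 × 4 = 16): A_B_ = 3×2 = 6; A_bb = 3×2 = 6; aaB_ = 1×2 = 2; aabb = 1×2 = 2
Apply the phenotype rules: A_B_ (6) + A_bb (6) + aaB_ (2) → colored; aabb (2) → white
Phenotype counts (out of 16): 14 colored, 2 white
Ratio: 7 colored : 1 white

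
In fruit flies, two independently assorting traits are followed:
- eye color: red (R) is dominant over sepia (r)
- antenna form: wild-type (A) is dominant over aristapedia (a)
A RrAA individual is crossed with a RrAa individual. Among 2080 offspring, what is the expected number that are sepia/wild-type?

Dihybrid cross RrAA × RrAa — consider each gene separately:
eye color: Rr × Rr → 1 RR, 2 Rr, 1 rr → 3 R_ : 1 rr (out of 4)
antenna form: AA × Aa → 2 AA, 2 Aa → 4 A_ (out of 4)
Combine (counts out of 4 × 4 = 16): red/wild-type (R_A_) = 3×4 = 12; sepia/wild-type (rrA_) = 1×4 = 4
Phenotype counts (out of 16): 12 red/wild-type, 4 sepia/wild-type
sepia/wild-type: 4 out of 16 → fraction 1/4
Expected count = 1/4 × 2080 = 520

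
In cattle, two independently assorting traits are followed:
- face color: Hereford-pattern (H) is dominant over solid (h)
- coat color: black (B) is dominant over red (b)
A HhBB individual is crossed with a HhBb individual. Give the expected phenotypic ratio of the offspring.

Dihybrid cross HhBB × HhBb — consider each gene separately:
face color: Hh × Hh → 1 HH, 2 Hh, 1 hh → 3 H_ : 1 hh (out of 4)
coat color: BB × Bb → 2 BB, 2 Bb → 4 B_ (out of 4)
Combine (counts out of 4 × 4 = 16): Hereford-pattern/black (H_B_) = 3×4 = 12; solid/black (hhB_) = 1×4 = 4
Phenotype counts (out of 16): 12 Hereford-pattern/black, 4 solid/black
Ratio: 3 Hereford-pattern/black : 1 solid/black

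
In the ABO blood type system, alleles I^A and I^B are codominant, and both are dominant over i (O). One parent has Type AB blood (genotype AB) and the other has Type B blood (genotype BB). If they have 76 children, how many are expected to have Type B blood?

Cross: AB × BB
Possible offspring genotypes: 2 AB, 2 BB
Blood type counts: 2 Type AB, 2 Type B
Probability of Type B: 2/4 = 1/2
Expected count = 1/2 × 76 = 38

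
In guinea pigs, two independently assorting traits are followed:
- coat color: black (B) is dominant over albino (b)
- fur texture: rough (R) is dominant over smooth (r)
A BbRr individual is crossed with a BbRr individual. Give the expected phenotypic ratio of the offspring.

Dihybrid cross BbRr × BbRr — consider each gene separately:
coat color: Bb × Bb → 1 BB, 2 Bb, 1 bb → 3 B_ : 1 bb (out of 4)
fur texture: Rr × Rr → 1 RR, 2 Rr, 1 rr → 3 R_ : 1 rr (out of 4)
Combine (counts out of 4 × 4 = 16): black/rough (B_R_) = 3×3 = 9; black/smooth (B_rr) = 3×1 = 3; albino/rough (bbR_) = 1×3 = 3; albino/smooth (bbrr) = 1×1 = 1
Phenotype counts (out of 16): 9 black/rough, 3 black/smooth, 3 albino/rough, 1 albino/smooth
Ratio: 9 black/rough : 3 black/smooth : 3 albino/rough : 1 albino/smooth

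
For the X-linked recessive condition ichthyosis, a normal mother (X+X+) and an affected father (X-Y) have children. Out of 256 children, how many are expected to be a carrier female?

Cross: X+X+ × X-Y
Offspring: 2 X+X-, 2 X+Y
Probability of a carrier female: 2/4 = 1/2
Expected count = 1/2 × 256 = 128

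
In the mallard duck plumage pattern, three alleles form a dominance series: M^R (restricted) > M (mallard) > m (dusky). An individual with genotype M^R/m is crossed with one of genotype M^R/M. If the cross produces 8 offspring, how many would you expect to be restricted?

Cross: M^R/m × M^R/M
Allele dominance: M^R > M > m
Offspring genotypes: 1 M^R/M^R, 1 M^R/M, 1 M^R/m, 1 M/m
Phenotype counts: 3 restricted, 1 mallard
restricted: 3 out of 4 → fraction 3/4
Expected count = 3/4 × 8 = 6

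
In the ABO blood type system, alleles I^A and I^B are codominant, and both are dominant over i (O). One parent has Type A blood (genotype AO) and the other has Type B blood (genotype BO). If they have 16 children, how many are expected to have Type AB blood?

Cross: AO × BO
Possible offspring genotypes: 1 AB, 1 AO, 1 BO, 1 OO
Blood type counts: 1 Type AB, 1 Type A, 1 Type B, 1 Type O
Probability of Type AB: 1/4
Expected count = 1/4 × 16 = 4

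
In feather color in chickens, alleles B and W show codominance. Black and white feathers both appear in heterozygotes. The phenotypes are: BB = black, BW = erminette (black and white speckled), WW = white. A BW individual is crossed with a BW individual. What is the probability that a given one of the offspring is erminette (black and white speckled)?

Punnett square for BW × BW:
Offspring genotypes: 1 BB, 2 BW, 1 WW
Phenotype counts: 1 black, 2 erminette (black and white speckled), 1 white
erminette (black and white speckled): 2 out of 4
Probability: 2/4 = 1/2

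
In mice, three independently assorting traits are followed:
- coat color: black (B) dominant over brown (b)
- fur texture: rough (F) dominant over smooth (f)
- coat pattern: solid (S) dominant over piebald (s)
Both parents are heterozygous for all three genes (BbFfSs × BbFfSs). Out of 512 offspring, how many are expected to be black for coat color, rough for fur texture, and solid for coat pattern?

Trihybrid cross: BbFfSs × BbFfSs
Each trait segregates independently with a 3:1 phenotypic ratio, so each gene contributes 3/4 (dominant) or 1/4 (recessive).
Target: black (coat color), rough (fur texture), solid (coat pattern)
Probability = product of independent per-trait probabilities
= 3/4 × 3/4 × 3/4 = 27/64
Expected count = 27/64 × 512 = 216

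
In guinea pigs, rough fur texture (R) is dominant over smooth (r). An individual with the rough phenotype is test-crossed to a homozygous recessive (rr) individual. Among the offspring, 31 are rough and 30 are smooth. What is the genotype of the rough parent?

Test cross: ? × rr
Offspring: 31 rough, 30 smooth — approximately 1:1.
A 1:1 ratio in a test cross indicates the unknown parent is heterozygous (Rr).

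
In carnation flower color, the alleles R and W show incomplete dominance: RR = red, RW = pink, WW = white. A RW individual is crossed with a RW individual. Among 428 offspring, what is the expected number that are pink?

Punnett square for RW × RW:
Offspring genotypes: 1 RR, 2 RW, 1 WW
Phenotype counts: 1 red, 2 pink, 1 white
pink: 2 out of 4 → fraction 1/2
Expected count = 1/2 × 428 = 214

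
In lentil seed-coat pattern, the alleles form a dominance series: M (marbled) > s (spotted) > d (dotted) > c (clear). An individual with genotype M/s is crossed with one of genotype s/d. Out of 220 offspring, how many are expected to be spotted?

Cross: M/s × s/d
Allele dominance: M > s > d > c
Offspring genotypes: 1 M/s, 1 M/d, 1 s/s, 1 s/d
Phenotype counts: 2 marbled, 2 spotted
spotted: 2 out of 4 → fraction 1/2
Expected count = 1/2 × 220 = 110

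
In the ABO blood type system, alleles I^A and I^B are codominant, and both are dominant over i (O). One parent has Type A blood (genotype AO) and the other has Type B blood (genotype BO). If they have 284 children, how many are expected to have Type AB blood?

Cross: AO × BO
Possible offspring genotypes: 1 AB, 1 AO, 1 BO, 1 OO
Blood type counts: 1 Type AB, 1 Type A, 1 Type B, 1 Type O
Probability of Type AB: 1/4
Expected count = 1/4 × 284 = 71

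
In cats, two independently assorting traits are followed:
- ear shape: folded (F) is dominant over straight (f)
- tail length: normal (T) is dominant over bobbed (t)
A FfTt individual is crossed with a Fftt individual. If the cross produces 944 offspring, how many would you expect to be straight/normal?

Dihybrid cross FfTt × Fftt — consider each gene separately:
ear shape: Ff × Ff → 1 FF, 2 Ff, 1 ff → 3 F_ : 1 ff (out of 4)
tail length: Tt × tt → 2 Tt, 2 tt → 2 T_ : 2 tt (out of 4)
Combine (counts out of 4 × 4 = 16): folded/normal (F_T_) = 3×2 = 6; folded/bobbed (F_tt) = 3×2 = 6; straight/normal (ffT_) = 1×2 = 2; straight/bobbed (fftt) = 1×2 = 2
Phenotype counts (out of 16): 6 folded/normal, 6 folded/bobbed, 2 straight/normal, 2 straight/bobbed
straight/normal: 2 out of 16 → fraction 1/8
Expected count = 1/8 × 944 = 118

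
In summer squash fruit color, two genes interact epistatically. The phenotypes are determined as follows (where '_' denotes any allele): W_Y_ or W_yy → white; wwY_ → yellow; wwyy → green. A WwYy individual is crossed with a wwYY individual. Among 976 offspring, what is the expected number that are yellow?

Cross: WwYy × wwYY — consider each gene separately:
W gene: Ww × ww → 2 Ww, 2 ww → 2 W_ : 2 ww (out of 4)
Y gene: Yy × YY → 2 YY, 2 Yy → 4 Y_ (out of 4)
Genotype classes (out of 4 × 4 = 16): W_Y_ = 2×4 = 8; wwY_ = 2×4 = 8
Apply the phenotype rules: W_Y_ (8) → white; wwY_ (8) → yellow
Phenotype counts (out of 16): 8 white, 8 yellow
yellow: 8 out of 16 → fraction 1/2
Expected count = 1/2 × 976 = 488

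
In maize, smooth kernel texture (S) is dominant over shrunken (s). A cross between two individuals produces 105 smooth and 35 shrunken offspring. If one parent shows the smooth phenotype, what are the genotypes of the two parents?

Observed offspring: 105 smooth, 35 shrunken
The observed ratio simplifies to 3:1. Shrunken (ss) offspring appear, so each parent must contribute one s allele. The parent stated to show smooth carries S, so it is Ss. The other parent is then either Ss or ss: Ss × ss would give a 1:1 split, whereas Ss × Ss gives 3:1 — matching the data. So both parents are heterozygous (Ss × Ss).
Parent genotypes: Ss × Ss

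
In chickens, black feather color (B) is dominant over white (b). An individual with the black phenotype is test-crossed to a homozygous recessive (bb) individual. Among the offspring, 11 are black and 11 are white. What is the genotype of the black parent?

Test cross: ? × bb
Offspring: 11 black, 11 white — approximately 1:1.
A 1:1 ratio in a test cross indicates the unknown parent is heterozygous (Bb).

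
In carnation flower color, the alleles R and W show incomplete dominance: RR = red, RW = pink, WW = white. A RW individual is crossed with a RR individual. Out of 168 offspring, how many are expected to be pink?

Punnett square for RW × RR:
Offspring genotypes: 2 RR, 2 RW
Phenotype counts: 2 red, 2 pink
pink: 2 out of 4 → fraction 1/2
Expected count = 1/2 × 168 = 84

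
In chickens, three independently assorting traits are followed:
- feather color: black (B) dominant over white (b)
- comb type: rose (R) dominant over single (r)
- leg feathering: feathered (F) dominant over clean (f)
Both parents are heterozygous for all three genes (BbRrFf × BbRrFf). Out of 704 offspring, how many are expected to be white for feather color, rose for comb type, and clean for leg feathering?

Trihybrid cross: BbRrFf × BbRrFf
Each trait segregates independently with a 3:1 phenotypic ratio, so each gene contributes 3/4 (dominant) or 1/4 (recessive).
Target: white (feather color), rose (comb type), clean (leg feathering)
Probability = product of independent per-trait probabilities
= 1/4 × 3/4 × 1/4 = 3/64
Expected count = 3/64 × 704 = 33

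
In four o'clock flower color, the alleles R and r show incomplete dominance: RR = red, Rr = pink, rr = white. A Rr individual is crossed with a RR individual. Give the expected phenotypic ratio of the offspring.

Punnett square for Rr × RR:
Offspring genotypes: 2 RR, 2 Rr
Phenotype counts: 2 red, 2 pink
Ratio: 1 red : 1 pink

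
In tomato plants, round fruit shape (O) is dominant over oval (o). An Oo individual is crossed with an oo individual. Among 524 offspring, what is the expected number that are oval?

Punnett square for Oo × oo:
Offspring genotypes: 2 Oo, 2 oo
round: 2, oval: 2
oval: 2 out of 4 → fraction 1/2
Expected count = 1/2 × 524 = 262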